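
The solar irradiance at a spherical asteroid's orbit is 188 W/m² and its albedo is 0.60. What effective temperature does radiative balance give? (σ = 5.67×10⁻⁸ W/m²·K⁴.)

T ≈ 135 K

Power absorbed = (1−a)S·πR²; power emitted = 4πR²σT⁴. Equating and cancelling πR²:
T = ((1−a)S / 4σ)^(1/4) = (75.2 / (4 × 5.67×10⁻⁸))^(1/4) = (3.32×10^8)^(1/4).
T = 135 K.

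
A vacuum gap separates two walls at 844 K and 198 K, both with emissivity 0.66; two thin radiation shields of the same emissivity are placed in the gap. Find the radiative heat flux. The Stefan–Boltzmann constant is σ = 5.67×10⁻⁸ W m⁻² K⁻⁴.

q ≈ 4710 W/m²

Each of the 3 gaps contributes resistance (2/ε − 1) = 2/0.66 − 1 = 2.030; total = 6.091.
q = σ(T₁⁴ − T₂⁴) / 6.091 = 5.67×10⁻⁸ × 5.06×10^11 / 6.091 = 4710 W/m².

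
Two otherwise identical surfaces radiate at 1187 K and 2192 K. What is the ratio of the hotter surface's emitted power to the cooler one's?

P ∝ T⁴, so the ratio is (2192/1187)⁴ = (1.847)⁴ = 11.6.

ratio ≈ 11.6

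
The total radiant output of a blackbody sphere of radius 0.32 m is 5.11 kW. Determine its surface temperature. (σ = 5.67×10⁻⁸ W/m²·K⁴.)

A = 4πr² = 4π × (0.32)² = 1.29 m².
From P = σAT⁴, T = (P / σA)^(1/4) = (5110 / (5.67×10⁻⁸ × 1.29))^(1/4).
T = (7.00×10^10)^(1/4) = 514 K.

T ≈ 514 K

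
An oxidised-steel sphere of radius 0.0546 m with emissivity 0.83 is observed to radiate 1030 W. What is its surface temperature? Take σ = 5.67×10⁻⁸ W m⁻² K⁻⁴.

A = 4πr² = 4π × (0.0546)² = 0.0375 m².
From P = εσAT⁴, T = (P / εσA)^(1/4) = (1030 / (0.83 × 5.67×10⁻⁸ × 0.0375))^(1/4).
T = (5.84×10^11)^(1/4) = 874 K.

T ≈ 874 K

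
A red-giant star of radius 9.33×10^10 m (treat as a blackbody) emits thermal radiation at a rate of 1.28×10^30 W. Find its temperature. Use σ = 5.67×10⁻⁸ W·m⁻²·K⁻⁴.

A = 4πr² = 4π × (9.33×10^10)² = 1.09×10^23 m².
From P = σAT⁴, T = (P / σA)^(1/4) = (1.28×10^30 / (5.67×10⁻⁸ × 1.09×10^23))^(1/4).
T = (2.06×10^14)^(1/4) = 3790 K.

T ≈ 3790 K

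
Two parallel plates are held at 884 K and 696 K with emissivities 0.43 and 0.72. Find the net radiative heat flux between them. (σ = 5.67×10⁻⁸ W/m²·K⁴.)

q ≈ 7850 W/m²

For two large parallel gray plates, q = σ(T₁⁴ − T₂⁴) / (1/ε₁ + 1/ε₂ − 1).
1/ε₁ + 1/ε₂ − 1 = 1/0.43 + 1/0.72 − 1 = 2.714.
T₁⁴ − T₂⁴ = 6.11×10^11 − 2.35×10^11 = 3.76×10^11 K⁴.
q = 5.67×10⁻⁸ × 3.76×10^11 / 2.714 = 7850 W/m².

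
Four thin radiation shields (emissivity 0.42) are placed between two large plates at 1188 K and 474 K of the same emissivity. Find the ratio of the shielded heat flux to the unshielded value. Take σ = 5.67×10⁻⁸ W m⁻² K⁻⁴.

With N identical shields there are N+1 = 5 gaps in series, each with the same radiative resistance, so the flux falls to 1/(N+1) of its unshielded value.

ratio ≈ 0.200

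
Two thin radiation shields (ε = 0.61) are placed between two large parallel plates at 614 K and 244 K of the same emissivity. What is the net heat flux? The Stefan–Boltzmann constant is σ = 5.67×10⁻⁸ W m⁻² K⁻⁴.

q ≈ 1150 W/m²

Each of the 3 gaps contributes resistance (2/ε − 1) = 2/0.61 − 1 = 2.279; total = 6.836.
q = σ(T₁⁴ − T₂⁴) / 6.836 = 5.67×10⁻⁸ × 1.39×10^11 / 6.836 = 1150 W/m².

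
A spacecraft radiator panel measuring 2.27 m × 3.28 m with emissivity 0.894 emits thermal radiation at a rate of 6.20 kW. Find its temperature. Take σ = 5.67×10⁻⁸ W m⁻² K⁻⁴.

A = 2.27 × 3.28 = 7.45 m².
From P = εσAT⁴, T = (P / εσA)^(1/4) = (6200 / (0.894 × 5.67×10⁻⁸ × 7.45))^(1/4).
T = (1.64×10^10)^(1/4) = 358 K.

T ≈ 358 K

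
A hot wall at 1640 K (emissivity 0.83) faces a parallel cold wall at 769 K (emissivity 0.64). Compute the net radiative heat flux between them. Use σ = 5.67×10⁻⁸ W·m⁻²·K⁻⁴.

q ≈ 2.21×10^5 W/m²

For two large parallel gray plates, q = σ(T₁⁴ − T₂⁴) / (1/ε₁ + 1/ε₂ − 1).
1/ε₁ + 1/ε₂ − 1 = 1/0.83 + 1/0.64 − 1 = 1.767.
T₁⁴ − T₂⁴ = 7.23×10^12 − 3.50×10^11 = 6.88×10^12 K⁴.
q = 5.67×10⁻⁸ × 6.88×10^12 / 1.767 = 2.21×10^5 W/m².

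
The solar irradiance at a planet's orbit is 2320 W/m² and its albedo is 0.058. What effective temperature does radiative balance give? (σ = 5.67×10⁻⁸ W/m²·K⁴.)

T ≈ 313 K

Power absorbed = (1−a)S·πR²; power emitted = 4πR²σT⁴. Equating and cancelling πR²:
T = ((1−a)S / 4σ)^(1/4) = (2190 / (4 × 5.67×10⁻⁸))^(1/4) = (9.64×10^9)^(1/4).
T = 313 K.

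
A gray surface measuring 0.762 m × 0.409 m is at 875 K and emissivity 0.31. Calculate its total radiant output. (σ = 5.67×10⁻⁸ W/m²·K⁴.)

P ≈ 3210 W

A = 0.762 × 0.409 = 0.312 m².
P = εσAT⁴ = 0.31 × 5.67×10⁻⁸ × 0.312 × (875)⁴ = 0.31 × 5.67×10⁻⁸ × 0.312 × 5.86×10^11.
P = 3210 W.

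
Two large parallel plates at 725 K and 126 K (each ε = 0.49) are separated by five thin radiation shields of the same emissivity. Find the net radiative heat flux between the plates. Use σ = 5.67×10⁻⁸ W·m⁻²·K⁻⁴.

Each of the 6 gaps contributes resistance (2/ε − 1) = 2/0.49 − 1 = 3.082; total = 18.49.
q = σ(T₁⁴ − T₂⁴) / 18.49 = 5.67×10⁻⁸ × 2.76×10^11 / 18.49 = 846 W/m².

q ≈ 846 W/m²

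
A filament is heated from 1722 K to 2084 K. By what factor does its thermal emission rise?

ratio ≈ 2.15

P ∝ T⁴, so the ratio is (2084/1722)⁴ = (1.210)⁴ = 2.15.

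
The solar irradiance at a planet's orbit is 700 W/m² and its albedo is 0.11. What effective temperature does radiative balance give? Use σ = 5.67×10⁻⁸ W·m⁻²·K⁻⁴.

T ≈ 229 K

Power absorbed = (1−a)S·πR²; power emitted = 4πR²σT⁴. Equating and cancelling πR²:
T = ((1−a)S / 4σ)^(1/4) = (623 / (4 × 5.67×10⁻⁸))^(1/4) = (2.75×10^9)^(1/4).
T = 229 K.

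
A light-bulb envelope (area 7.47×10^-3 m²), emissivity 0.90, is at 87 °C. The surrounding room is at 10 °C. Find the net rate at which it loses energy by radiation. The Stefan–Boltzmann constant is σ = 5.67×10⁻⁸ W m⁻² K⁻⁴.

Q ≈ 3.96 W

Convert: 87 °C = 360 K; 10 °C = 283 K.
Q = εσA(T⁴ − T_s⁴). T⁴ − T_s⁴ = (360)⁴ − (283)⁴ = 1.68×10^10 − 6.41×10^9 = 1.04×10^10 K⁴.
Q = 0.90 × 5.67×10⁻⁸ × 7.47×10^-3 × 1.04×10^10 = 3.96 W.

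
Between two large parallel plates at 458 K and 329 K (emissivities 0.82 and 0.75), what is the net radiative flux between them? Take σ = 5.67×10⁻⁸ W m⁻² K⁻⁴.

q ≈ 1180 W/m²

For two large parallel gray plates, q = σ(T₁⁴ − T₂⁴) / (1/ε₁ + 1/ε₂ − 1).
1/ε₁ + 1/ε₂ − 1 = 1/0.82 + 1/0.75 − 1 = 1.553.
T₁⁴ − T₂⁴ = 4.40×10^10 − 1.17×10^10 = 3.23×10^10 K⁴.
q = 5.67×10⁻⁸ × 3.23×10^10 / 1.553 = 1180 W/m².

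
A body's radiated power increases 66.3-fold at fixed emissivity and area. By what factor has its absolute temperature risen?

P ∝ T⁴ ⇒ T ∝ P^(1/4), so T scales by (66.3)^(1/4) = 2.85.

factor ≈ 2.85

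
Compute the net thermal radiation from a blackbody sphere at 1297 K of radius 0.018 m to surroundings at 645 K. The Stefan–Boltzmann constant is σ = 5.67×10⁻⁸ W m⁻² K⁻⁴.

Q ≈ 613 W

A = 4πr² = 4π × (0.018)² = 4.07×10^-3 m².
Q = σA(T⁴ − T_s⁴). T⁴ − T_s⁴ = (1297)⁴ − (645)⁴ = 2.83×10^12 − 1.73×10^11 = 2.66×10^12 K⁴.
Q = 5.67×10⁻⁸ × 4.07×10^-3 × 2.66×10^12 = 613 W.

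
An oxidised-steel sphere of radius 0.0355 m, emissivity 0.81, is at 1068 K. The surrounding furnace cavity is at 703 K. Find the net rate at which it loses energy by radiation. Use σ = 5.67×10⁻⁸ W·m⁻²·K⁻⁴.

A = 4πr² = 4π × (0.0355)² = 0.0158 m².
Q = εσA(T⁴ − T_s⁴). T⁴ − T_s⁴ = (1068)⁴ − (703)⁴ = 1.30×10^12 − 2.44×10^11 = 1.06×10^12 K⁴.
Q = 0.81 × 5.67×10⁻⁸ × 0.0158 × 1.06×10^12 = 769 W.

Q ≈ 769 W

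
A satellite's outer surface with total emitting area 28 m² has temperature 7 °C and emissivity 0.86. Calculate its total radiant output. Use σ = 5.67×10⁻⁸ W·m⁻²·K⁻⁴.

P ≈ 8390 W

7 °C = 280 K.
P = εσAT⁴ = 0.86 × 5.67×10⁻⁸ × 28.0 × (280)⁴ = 0.86 × 5.67×10⁻⁸ × 28.0 × 6.15×10^9.
P = 8390 W.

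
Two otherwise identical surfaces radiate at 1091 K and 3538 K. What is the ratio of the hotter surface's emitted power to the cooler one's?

P ∝ T⁴, so the ratio is (3538/1091)⁴ = (3.243)⁴ = 111.

ratio ≈ 111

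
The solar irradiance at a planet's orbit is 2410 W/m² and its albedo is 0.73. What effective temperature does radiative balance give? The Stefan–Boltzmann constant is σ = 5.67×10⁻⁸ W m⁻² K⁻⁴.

T ≈ 231 K

Power absorbed = (1−a)S·πR²; power emitted = 4πR²σT⁴. Equating and cancelling πR²:
T = ((1−a)S / 4σ)^(1/4) = (651 / (4 × 5.67×10⁻⁸))^(1/4) = (2.87×10^9)^(1/4).
T = 231 K.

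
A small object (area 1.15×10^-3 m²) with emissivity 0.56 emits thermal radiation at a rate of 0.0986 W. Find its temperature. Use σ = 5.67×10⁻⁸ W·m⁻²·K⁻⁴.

From P = εσAT⁴, T = (P / εσA)^(1/4) = (0.0986 / (0.56 × 5.67×10⁻⁸ × 1.15×10^-3))^(1/4).
T = (2.70×10^9)^(1/4) = 228 K.

T ≈ 228 K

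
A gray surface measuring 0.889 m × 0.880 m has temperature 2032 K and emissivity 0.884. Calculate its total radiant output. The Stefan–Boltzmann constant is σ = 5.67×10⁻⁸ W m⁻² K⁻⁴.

A = 0.889 × 0.880 = 0.782 m².
Stefan–Boltzmann: P = εσAT⁴ = 0.884 × 5.67×10⁻⁸ × 0.782 × (2032)⁴ = 0.884 × 5.67×10⁻⁸ × 0.782 × 1.70×10^13.
P = 6.69×10^5 W.

P ≈ 6.69×10^5 W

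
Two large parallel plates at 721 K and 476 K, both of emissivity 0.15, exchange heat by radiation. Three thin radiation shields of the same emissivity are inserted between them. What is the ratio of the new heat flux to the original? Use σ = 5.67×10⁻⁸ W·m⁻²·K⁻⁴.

ratio ≈ 0.250

With N identical shields there are N+1 = 4 gaps in series, each with the same radiative resistance, so the flux falls to 1/(N+1) of its unshielded value.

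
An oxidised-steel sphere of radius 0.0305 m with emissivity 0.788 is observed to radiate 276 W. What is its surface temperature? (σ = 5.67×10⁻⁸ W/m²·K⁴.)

A = 4πr² = 4π × (0.0305)² = 0.0117 m².
From P = εσAT⁴, T = (P / εσA)^(1/4) = (276 / (0.788 × 5.67×10⁻⁸ × 0.0117))^(1/4).
T = (5.28×10^11)^(1/4) = 853 K.

T ≈ 853 K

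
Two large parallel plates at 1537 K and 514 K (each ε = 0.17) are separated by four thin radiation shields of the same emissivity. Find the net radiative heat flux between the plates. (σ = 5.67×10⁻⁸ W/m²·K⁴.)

q ≈ 5810 W/m²

Each of the 5 gaps contributes resistance (2/ε − 1) = 2/0.17 − 1 = 10.76; total = 53.82.
q = σ(T₁⁴ − T₂⁴) / 53.82 = 5.67×10⁻⁸ × 5.51×10^12 / 53.82 = 5810 W/m².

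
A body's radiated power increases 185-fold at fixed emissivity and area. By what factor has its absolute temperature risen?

P ∝ T⁴ ⇒ T ∝ P^(1/4), so T scales by (185)^(1/4) = 3.69.

factor ≈ 3.69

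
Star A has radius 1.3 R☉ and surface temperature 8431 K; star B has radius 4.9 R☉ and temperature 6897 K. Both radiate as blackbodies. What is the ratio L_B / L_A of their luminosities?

L = 4πR²σT⁴ ∝ R²T⁴, so L_B/L_A = (4.9/1.3)² × (6897/8431)⁴ = 14.2 × 0.448 = 6.36.

L_B/L_A ≈ 6.36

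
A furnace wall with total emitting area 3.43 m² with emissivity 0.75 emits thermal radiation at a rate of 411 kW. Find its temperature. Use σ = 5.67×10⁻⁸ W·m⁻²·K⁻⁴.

T ≈ 1300 K

From P = εσAT⁴, T = (P / εσA)^(1/4) = (4.11×10^5 / (0.75 × 5.67×10⁻⁸ × 3.43))^(1/4).
T = (2.82×10^12)^(1/4) = 1300 K.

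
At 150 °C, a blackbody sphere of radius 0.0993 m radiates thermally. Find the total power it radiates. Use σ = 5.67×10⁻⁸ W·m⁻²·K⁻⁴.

A = 4πr² = 4π × (0.0993)² = 0.124 m².
150 °C = 423 K.
P = σAT⁴ = 5.67×10⁻⁸ × 0.124 × (423)⁴ = 5.67×10⁻⁸ × 0.124 × 3.20×10^10.
P = 225 W.

P ≈ 225 W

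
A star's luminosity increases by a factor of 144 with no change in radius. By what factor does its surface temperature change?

factor ≈ 3.46

P ∝ T⁴ ⇒ T ∝ P^(1/4), so T scales by (144)^(1/4) = 3.46.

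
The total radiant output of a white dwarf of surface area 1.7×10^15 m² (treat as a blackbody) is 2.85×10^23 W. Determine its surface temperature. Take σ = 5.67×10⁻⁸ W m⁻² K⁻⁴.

T ≈ 7370 K

From P = σAT⁴, T = (P / σA)^(1/4) = (2.85×10^23 / (5.67×10⁻⁸ × 1.70×10^15))^(1/4).
T = (2.96×10^15)^(1/4) = 7370 K.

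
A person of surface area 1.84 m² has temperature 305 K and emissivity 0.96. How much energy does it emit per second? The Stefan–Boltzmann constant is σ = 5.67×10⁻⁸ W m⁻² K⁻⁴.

P ≈ 867 W

P = εσAT⁴ = 0.96 × 5.67×10⁻⁸ × 1.84 × (305)⁴ = 0.96 × 5.67×10⁻⁸ × 1.84 × 8.65×10^9.
P = 867 W.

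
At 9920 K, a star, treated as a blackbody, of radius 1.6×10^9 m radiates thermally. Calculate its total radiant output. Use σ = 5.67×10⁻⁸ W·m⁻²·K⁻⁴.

P ≈ 1.77×10^28 W

A = 4πr² = 4π × (1.6×10^9)² = 3.22×10^19 m².
P = σAT⁴ = 5.67×10⁻⁸ × 3.22×10^19 × (9920)⁴ = 5.67×10⁻⁸ × 3.22×10^19 × 9.68×10^15.
P = 1.77×10^28 W.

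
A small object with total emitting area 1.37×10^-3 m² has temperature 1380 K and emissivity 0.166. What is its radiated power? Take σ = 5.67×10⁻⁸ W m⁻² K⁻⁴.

Stefan–Boltzmann: P = εσAT⁴ = 0.166 × 5.67×10⁻⁸ × 1.37×10^-3 × (1380)⁴ = 0.166 × 5.67×10⁻⁸ × 1.37×10^-3 × 3.63×10^12.
P = 46.8 W.

P ≈ 46.8 W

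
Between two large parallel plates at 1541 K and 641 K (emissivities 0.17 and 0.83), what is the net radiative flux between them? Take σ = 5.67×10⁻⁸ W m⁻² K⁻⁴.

For two large parallel gray plates, q = σ(T₁⁴ − T₂⁴) / (1/ε₁ + 1/ε₂ − 1).
1/ε₁ + 1/ε₂ − 1 = 1/0.17 + 1/0.83 − 1 = 6.087.
T₁⁴ − T₂⁴ = 5.64×10^12 − 1.69×10^11 = 5.47×10^12 K⁴.
q = 5.67×10⁻⁸ × 5.47×10^12 / 6.087 = 51000 W/m².

q ≈ 51000 W/m²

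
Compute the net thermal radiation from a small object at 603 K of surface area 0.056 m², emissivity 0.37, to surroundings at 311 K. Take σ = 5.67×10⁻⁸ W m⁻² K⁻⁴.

Q = εσA(T⁴ − T_s⁴). T⁴ − T_s⁴ = (603)⁴ − (311)⁴ = 1.32×10^11 − 9.35×10^9 = 1.23×10^11 K⁴.
Q = 0.37 × 5.67×10⁻⁸ × 0.0560 × 1.23×10^11 = 144 W.

Q ≈ 144 W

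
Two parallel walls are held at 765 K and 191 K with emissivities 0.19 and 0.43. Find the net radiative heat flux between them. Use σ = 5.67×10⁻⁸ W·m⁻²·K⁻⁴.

For two large parallel gray plates, q = σ(T₁⁴ − T₂⁴) / (1/ε₁ + 1/ε₂ − 1).
1/ε₁ + 1/ε₂ − 1 = 1/0.19 + 1/0.43 − 1 = 6.589.
T₁⁴ − T₂⁴ = 3.42×10^11 − 1.33×10^9 = 3.41×10^11 K⁴.
q = 5.67×10⁻⁸ × 3.41×10^11 / 6.589 = 2940 W/m².

q ≈ 2940 W/m²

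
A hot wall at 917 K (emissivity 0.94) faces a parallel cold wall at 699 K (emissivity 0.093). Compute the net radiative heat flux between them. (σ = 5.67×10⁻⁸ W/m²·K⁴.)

For two large parallel gray plates, q = σ(T₁⁴ − T₂⁴) / (1/ε₁ + 1/ε₂ − 1).
1/ε₁ + 1/ε₂ − 1 = 1/0.94 + 1/0.093 − 1 = 10.82.
T₁⁴ − T₂⁴ = 7.07×10^11 − 2.39×10^11 = 4.68×10^11 K⁴.
q = 5.67×10⁻⁸ × 4.68×10^11 / 10.82 = 2460 W/m².

q ≈ 2460 W/m²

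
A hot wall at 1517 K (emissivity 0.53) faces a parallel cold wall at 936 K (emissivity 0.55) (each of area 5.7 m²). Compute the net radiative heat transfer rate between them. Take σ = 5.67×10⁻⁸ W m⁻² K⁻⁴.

For two large parallel gray plates, q = σ(T₁⁴ − T₂⁴) / (1/ε₁ + 1/ε₂ − 1).
1/ε₁ + 1/ε₂ − 1 = 1/0.53 + 1/0.55 − 1 = 2.705.
T₁⁴ − T₂⁴ = 5.30×10^12 − 7.68×10^11 = 4.53×10^12 K⁴.
q = 5.67×10⁻⁸ × 4.53×10^12 / 2.705 = 94900 W/m².
Q = q·A = 94900 × 5.7 = 5.41×10^5 W.

Q ≈ 5.41×10^5 W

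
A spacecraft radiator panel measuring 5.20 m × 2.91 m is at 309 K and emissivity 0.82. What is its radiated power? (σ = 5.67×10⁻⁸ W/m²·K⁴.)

A = 5.20 × 2.91 = 15.1 m².
Stefan–Boltzmann: P = εσAT⁴ = 0.82 × 5.67×10⁻⁸ × 15.1 × (309)⁴ = 0.82 × 5.67×10⁻⁸ × 15.1 × 9.12×10^9.
P = 6410 W.

P ≈ 6410 W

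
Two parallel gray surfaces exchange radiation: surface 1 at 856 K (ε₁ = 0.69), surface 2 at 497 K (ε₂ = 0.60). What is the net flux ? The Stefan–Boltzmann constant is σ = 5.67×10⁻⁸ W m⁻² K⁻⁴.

For two large parallel gray plates, q = σ(T₁⁴ − T₂⁴) / (1/ε₁ + 1/ε₂ − 1).
1/ε₁ + 1/ε₂ − 1 = 1/0.69 + 1/0.60 − 1 = 2.116.
T₁⁴ − T₂⁴ = 5.37×10^11 − 6.10×10^10 = 4.76×10^11 K⁴.
q = 5.67×10⁻⁸ × 4.76×10^11 / 2.116 = 12800 W/m².

q ≈ 12800 W/m²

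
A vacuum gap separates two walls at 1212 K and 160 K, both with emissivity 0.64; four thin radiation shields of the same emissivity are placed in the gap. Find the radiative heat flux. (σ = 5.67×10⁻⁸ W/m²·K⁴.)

Each of the 5 gaps contributes resistance (2/ε − 1) = 2/0.64 − 1 = 2.125; total = 10.62.
q = σ(T₁⁴ − T₂⁴) / 10.62 = 5.67×10⁻⁸ × 2.16×10^12 / 10.62 = 11500 W/m².

q ≈ 11500 W/m²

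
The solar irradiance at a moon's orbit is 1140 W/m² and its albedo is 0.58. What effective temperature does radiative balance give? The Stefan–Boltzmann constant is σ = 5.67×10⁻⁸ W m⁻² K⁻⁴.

Power absorbed = (1−a)S·πR²; power emitted = 4πR²σT⁴. Equating and cancelling πR²:
T = ((1−a)S / 4σ)^(1/4) = (479 / (4 × 5.67×10⁻⁸))^(1/4) = (2.11×10^9)^(1/4).
T = 214 K.

T ≈ 214 K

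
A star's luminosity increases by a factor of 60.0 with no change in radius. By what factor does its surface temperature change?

P ∝ T⁴ ⇒ T ∝ P^(1/4), so T scales by (60.0)^(1/4) = 2.78.

factor ≈ 2.78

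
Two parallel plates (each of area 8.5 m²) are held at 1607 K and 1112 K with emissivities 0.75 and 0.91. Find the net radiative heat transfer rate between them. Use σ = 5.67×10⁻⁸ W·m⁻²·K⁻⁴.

For two large parallel gray plates, q = σ(T₁⁴ − T₂⁴) / (1/ε₁ + 1/ε₂ − 1).
1/ε₁ + 1/ε₂ − 1 = 1/0.75 + 1/0.91 − 1 = 1.432.
T₁⁴ − T₂⁴ = 6.67×10^12 − 1.53×10^12 = 5.14×10^12 K⁴.
q = 5.67×10⁻⁸ × 5.14×10^12 / 1.432 = 2.03×10^5 W/m².
Q = q·A = 2.03×10^5 × 8.5 = 1.73×10^6 W.

Q ≈ 1.73×10^6 W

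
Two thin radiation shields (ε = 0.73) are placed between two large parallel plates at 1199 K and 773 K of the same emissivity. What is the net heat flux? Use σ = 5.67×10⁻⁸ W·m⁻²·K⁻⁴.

Each of the 3 gaps contributes resistance (2/ε − 1) = 2/0.73 − 1 = 1.740; total = 5.219.
q = σ(T₁⁴ − T₂⁴) / 5.219 = 5.67×10⁻⁸ × 1.71×10^12 / 5.219 = 18600 W/m².

q ≈ 18600 W/m²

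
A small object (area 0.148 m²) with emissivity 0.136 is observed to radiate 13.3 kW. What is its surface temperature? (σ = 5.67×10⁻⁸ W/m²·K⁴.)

T ≈ 1850 K

From P = εσAT⁴, T = (P / εσA)^(1/4) = (13300 / (0.136 × 5.67×10⁻⁸ × 0.148))^(1/4).
T = (1.17×10^13)^(1/4) = 1850 K.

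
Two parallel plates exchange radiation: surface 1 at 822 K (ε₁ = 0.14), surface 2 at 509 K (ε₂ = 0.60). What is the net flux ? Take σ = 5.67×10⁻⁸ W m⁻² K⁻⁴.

For two large parallel gray plates, q = σ(T₁⁴ − T₂⁴) / (1/ε₁ + 1/ε₂ − 1).
1/ε₁ + 1/ε₂ − 1 = 1/0.14 + 1/0.60 − 1 = 7.810.
T₁⁴ − T₂⁴ = 4.57×10^11 − 6.71×10^10 = 3.89×10^11 K⁴.
q = 5.67×10⁻⁸ × 3.89×10^11 / 7.810 = 2830 W/m².

q ≈ 2830 W/m²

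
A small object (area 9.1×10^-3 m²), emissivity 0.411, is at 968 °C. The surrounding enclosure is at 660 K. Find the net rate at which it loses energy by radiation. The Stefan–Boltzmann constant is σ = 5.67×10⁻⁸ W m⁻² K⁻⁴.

Convert: 968 °C = 1241 K.
Q = εσA(T⁴ − T_s⁴). T⁴ − T_s⁴ = (1241)⁴ − (660)⁴ = 2.37×10^12 − 1.90×10^11 = 2.18×10^12 K⁴.
Q = 0.411 × 5.67×10⁻⁸ × 9.10×10^-3 × 2.18×10^12 = 463 W.

Q ≈ 463 W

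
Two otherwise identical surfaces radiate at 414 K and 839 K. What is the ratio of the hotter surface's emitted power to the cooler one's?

ratio ≈ 16.9

P ∝ T⁴, so the ratio is (839/414)⁴ = (2.027)⁴ = 16.9.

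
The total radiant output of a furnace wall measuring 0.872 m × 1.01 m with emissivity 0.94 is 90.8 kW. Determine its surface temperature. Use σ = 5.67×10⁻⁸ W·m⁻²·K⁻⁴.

T ≈ 1180 K

A = 0.872 × 1.01 = 0.881 m².
From P = εσAT⁴, T = (P / εσA)^(1/4) = (90800 / (0.94 × 5.67×10⁻⁸ × 0.881))^(1/4).
T = (1.93×10^12)^(1/4) = 1180 K.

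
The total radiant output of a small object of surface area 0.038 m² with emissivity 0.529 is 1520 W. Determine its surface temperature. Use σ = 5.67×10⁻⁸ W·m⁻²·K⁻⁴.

From P = εσAT⁴, T = (P / εσA)^(1/4) = (1520 / (0.529 × 5.67×10⁻⁸ × 0.0380))^(1/4).
T = (1.33×10^12)^(1/4) = 1070 K.

T ≈ 1070 K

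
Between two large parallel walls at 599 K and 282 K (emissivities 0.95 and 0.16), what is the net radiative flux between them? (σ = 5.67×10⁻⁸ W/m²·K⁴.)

For two large parallel gray plates, q = σ(T₁⁴ − T₂⁴) / (1/ε₁ + 1/ε₂ − 1).
1/ε₁ + 1/ε₂ − 1 = 1/0.95 + 1/0.16 − 1 = 6.303.
T₁⁴ − T₂⁴ = 1.29×10^11 − 6.32×10^9 = 1.22×10^11 K⁴.
q = 5.67×10⁻⁸ × 1.22×10^11 / 6.303 = 1100 W/m².

q ≈ 1100 W/m²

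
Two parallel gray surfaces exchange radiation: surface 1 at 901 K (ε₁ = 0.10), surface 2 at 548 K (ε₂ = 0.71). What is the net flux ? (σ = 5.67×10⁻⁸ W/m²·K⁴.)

q ≈ 3100 W/m²

For two large parallel gray plates, q = σ(T₁⁴ − T₂⁴) / (1/ε₁ + 1/ε₂ − 1).
1/ε₁ + 1/ε₂ − 1 = 1/0.10 + 1/0.71 − 1 = 10.41.
T₁⁴ − T₂⁴ = 6.59×10^11 − 9.02×10^10 = 5.69×10^11 K⁴.
q = 5.67×10⁻⁸ × 5.69×10^11 / 10.41 = 3100 W/m².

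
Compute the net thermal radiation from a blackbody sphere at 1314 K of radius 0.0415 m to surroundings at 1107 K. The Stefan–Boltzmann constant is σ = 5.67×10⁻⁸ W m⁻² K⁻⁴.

A = 4πr² = 4π × (0.0415)² = 0.0216 m².
Q = σA(T⁴ − T_s⁴). T⁴ − T_s⁴ = (1314)⁴ − (1107)⁴ = 2.98×10^12 − 1.50×10^12 = 1.48×10^12 K⁴.
Q = 5.67×10⁻⁸ × 0.0216 × 1.48×10^12 = 1820 W.

Q ≈ 1820 W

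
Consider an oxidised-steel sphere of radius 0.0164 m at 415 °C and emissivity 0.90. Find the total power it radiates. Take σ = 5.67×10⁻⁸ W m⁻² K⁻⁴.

A = 4πr² = 4π × (0.0164)² = 3.38×10^-3 m².
415 °C = 688 K.
P = εσAT⁴ = 0.90 × 5.67×10⁻⁸ × 3.38×10^-3 × (688)⁴ = 0.90 × 5.67×10⁻⁸ × 3.38×10^-3 × 2.24×10^11.
P = 38.6 W.

P ≈ 38.6 W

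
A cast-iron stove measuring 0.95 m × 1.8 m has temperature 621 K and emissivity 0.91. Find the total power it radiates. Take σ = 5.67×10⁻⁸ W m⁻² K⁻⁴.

A = 0.95 × 1.8 = 1.71 m².
Stefan–Boltzmann: P = εσAT⁴ = 0.91 × 5.67×10⁻⁸ × 1.71 × (621)⁴ = 0.91 × 5.67×10⁻⁸ × 1.71 × 1.49×10^11.
P = 13100 W.

P ≈ 13100 W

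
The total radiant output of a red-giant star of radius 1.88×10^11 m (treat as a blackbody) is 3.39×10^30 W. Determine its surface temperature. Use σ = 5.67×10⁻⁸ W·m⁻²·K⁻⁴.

A = 4πr² = 4π × (1.88×10^11)² = 4.44×10^23 m².
From P = σAT⁴, T = (P / σA)^(1/4) = (3.39×10^30 / (5.67×10⁻⁸ × 4.44×10^23))^(1/4).
T = (1.35×10^14)^(1/4) = 3410 K.

T ≈ 3410 K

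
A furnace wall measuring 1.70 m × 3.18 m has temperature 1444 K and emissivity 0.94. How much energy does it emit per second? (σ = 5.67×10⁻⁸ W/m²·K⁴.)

P ≈ 1.25×10^6 W

A = 1.70 × 3.18 = 5.41 m².
P = εσAT⁴ = 0.94 × 5.67×10⁻⁸ × 5.41 × (1444)⁴ = 0.94 × 5.67×10⁻⁸ × 5.41 × 4.35×10^12.
P = 1.25×10^6 W.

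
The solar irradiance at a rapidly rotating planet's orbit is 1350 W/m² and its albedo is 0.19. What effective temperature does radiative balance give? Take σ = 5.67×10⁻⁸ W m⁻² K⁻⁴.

T ≈ 264 K

Power absorbed = (1−a)S·πR²; power emitted = 4πR²σT⁴. Equating and cancelling πR²:
T = ((1−a)S / 4σ)^(1/4) = (1090 / (4 × 5.67×10⁻⁸))^(1/4) = (4.82×10^9)^(1/4).
T = 264 K.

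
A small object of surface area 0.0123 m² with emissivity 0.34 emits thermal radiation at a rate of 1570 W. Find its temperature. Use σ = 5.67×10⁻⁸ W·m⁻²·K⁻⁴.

T ≈ 1600 K

From P = εσAT⁴, T = (P / εσA)^(1/4) = (1570 / (0.34 × 5.67×10⁻⁸ × 0.0123))^(1/4).
T = (6.62×10^12)^(1/4) = 1600 K.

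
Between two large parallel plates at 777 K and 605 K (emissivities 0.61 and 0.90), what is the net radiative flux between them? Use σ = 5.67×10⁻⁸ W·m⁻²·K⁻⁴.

q ≈ 7470 W/m²

For two large parallel gray plates, q = σ(T₁⁴ − T₂⁴) / (1/ε₁ + 1/ε₂ − 1).
1/ε₁ + 1/ε₂ − 1 = 1/0.61 + 1/0.90 − 1 = 1.750.
T₁⁴ − T₂⁴ = 3.64×10^11 − 1.34×10^11 = 2.31×10^11 K⁴.
q = 5.67×10⁻⁸ × 2.31×10^11 / 1.750 = 7470 W/m².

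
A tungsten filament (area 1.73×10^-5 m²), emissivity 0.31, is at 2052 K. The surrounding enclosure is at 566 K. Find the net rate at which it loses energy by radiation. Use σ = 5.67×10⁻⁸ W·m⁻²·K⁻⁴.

Q ≈ 5.36 W

Q = εσA(T⁴ − T_s⁴). T⁴ − T_s⁴ = (2052)⁴ − (566)⁴ = 1.77×10^13 − 1.03×10^11 = 1.76×10^13 K⁴.
Q = 0.31 × 5.67×10⁻⁸ × 1.73×10^-5 × 1.76×10^13 = 5.36 W.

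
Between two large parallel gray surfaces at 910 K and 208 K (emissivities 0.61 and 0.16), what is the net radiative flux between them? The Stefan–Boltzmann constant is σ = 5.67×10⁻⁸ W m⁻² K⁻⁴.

q ≈ 5630 W/m²

For two large parallel gray plates, q = σ(T₁⁴ − T₂⁴) / (1/ε₁ + 1/ε₂ − 1).
1/ε₁ + 1/ε₂ − 1 = 1/0.61 + 1/0.16 − 1 = 6.889.
T₁⁴ − T₂⁴ = 6.86×10^11 − 1.87×10^9 = 6.84×10^11 K⁴.
q = 5.67×10⁻⁸ × 6.84×10^11 / 6.889 = 5630 W/m².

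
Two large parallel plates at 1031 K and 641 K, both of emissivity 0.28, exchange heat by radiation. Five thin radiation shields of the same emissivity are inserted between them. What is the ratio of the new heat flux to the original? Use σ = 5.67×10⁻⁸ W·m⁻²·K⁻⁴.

With N identical shields there are N+1 = 6 gaps in series, each with the same radiative resistance, so the flux falls to 1/(N+1) of its unshielded value.

ratio ≈ 0.167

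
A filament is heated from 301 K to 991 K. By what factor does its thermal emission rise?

ratio ≈ 117

P ∝ T⁴, so the ratio is (991/301)⁴ = (3.292)⁴ = 117.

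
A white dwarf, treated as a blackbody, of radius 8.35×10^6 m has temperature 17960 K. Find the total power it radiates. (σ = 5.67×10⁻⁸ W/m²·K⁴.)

P ≈ 5.17×10^24 W

A = 4πr² = 4π × (8.35×10^6)² = 8.76×10^14 m².
P = σAT⁴ = 5.67×10⁻⁸ × 8.76×10^14 × (17960)⁴ = 5.67×10⁻⁸ × 8.76×10^14 × 1.04×10^17.
P = 5.17×10^24 W.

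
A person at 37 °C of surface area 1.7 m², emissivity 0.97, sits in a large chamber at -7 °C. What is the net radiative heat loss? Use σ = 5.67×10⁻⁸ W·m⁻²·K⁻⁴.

Convert: 37 °C = 310 K; -7 °C = 266 K.
Q = εσA(T⁴ − T_s⁴). T⁴ − T_s⁴ = (310)⁴ − (266)⁴ = 9.24×10^9 − 5.01×10^9 = 4.23×10^9 K⁴.
Q = 0.97 × 5.67×10⁻⁸ × 1.70 × 4.23×10^9 = 395 W.

Q ≈ 395 W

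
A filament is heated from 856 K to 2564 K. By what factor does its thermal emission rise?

P ∝ T⁴, so the ratio is (2564/856)⁴ = (2.995)⁴ = 80.5.

ratio ≈ 80.5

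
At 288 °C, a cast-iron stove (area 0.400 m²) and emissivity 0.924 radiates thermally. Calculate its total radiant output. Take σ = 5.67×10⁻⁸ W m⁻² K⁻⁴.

288 °C = 561 K.
Stefan–Boltzmann: P = εσAT⁴ = 0.924 × 5.67×10⁻⁸ × 0.400 × (561)⁴ = 0.924 × 5.67×10⁻⁸ × 0.400 × 9.90×10^10.
P = 2080 W.

P ≈ 2080 W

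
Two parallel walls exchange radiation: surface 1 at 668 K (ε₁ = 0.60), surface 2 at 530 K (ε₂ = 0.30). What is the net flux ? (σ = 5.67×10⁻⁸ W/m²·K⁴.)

q ≈ 1700 W/m²

For two large parallel gray plates, q = σ(T₁⁴ − T₂⁴) / (1/ε₁ + 1/ε₂ − 1).
1/ε₁ + 1/ε₂ − 1 = 1/0.60 + 1/0.30 − 1 = 4.000.
T₁⁴ − T₂⁴ = 1.99×10^11 − 7.89×10^10 = 1.20×10^11 K⁴.
q = 5.67×10⁻⁸ × 1.20×10^11 / 4.000 = 1700 W/m².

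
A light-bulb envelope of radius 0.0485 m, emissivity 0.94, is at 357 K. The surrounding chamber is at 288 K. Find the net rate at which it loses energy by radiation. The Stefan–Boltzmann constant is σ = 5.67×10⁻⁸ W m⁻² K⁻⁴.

A = 4πr² = 4π × (0.0485)² = 0.0296 m².
Q = εσA(T⁴ − T_s⁴). T⁴ − T_s⁴ = (357)⁴ − (288)⁴ = 1.62×10^10 − 6.88×10^9 = 9.36×10^9 K⁴.
Q = 0.94 × 5.67×10⁻⁸ × 0.0296 × 9.36×10^9 = 14.8 W.

Q ≈ 14.8 W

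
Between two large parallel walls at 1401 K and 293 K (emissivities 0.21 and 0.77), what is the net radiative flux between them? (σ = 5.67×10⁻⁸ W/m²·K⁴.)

q ≈ 43100 W/m²

For two large parallel gray plates, q = σ(T₁⁴ − T₂⁴) / (1/ε₁ + 1/ε₂ − 1).
1/ε₁ + 1/ε₂ − 1 = 1/0.21 + 1/0.77 − 1 = 5.061.
T₁⁴ − T₂⁴ = 3.85×10^12 − 7.37×10^9 = 3.85×10^12 K⁴.
q = 5.67×10⁻⁸ × 3.85×10^12 / 5.061 = 43100 W/m².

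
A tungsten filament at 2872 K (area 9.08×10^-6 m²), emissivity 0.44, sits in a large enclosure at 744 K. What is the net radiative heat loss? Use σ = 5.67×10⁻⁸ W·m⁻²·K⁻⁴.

Q = εσA(T⁴ − T_s⁴). T⁴ − T_s⁴ = (2872)⁴ − (744)⁴ = 6.80×10^13 − 3.06×10^11 = 6.77×10^13 K⁴.
Q = 0.44 × 5.67×10⁻⁸ × 9.08×10^-6 × 6.77×10^13 = 15.3 W.

Q ≈ 15.3 W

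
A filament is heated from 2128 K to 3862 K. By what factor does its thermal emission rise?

ratio ≈ 10.8

P ∝ T⁴, so the ratio is (3862/2128)⁴ = (1.815)⁴ = 10.8.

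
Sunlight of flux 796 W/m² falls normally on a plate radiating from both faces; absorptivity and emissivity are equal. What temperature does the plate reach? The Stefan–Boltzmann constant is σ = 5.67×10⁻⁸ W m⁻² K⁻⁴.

T ≈ 289 K

Absorbed flux αS = emitted flux 2εσT⁴ per unit area; with α = ε this gives T = (S/2σ)^(1/4).
T = (796 / (2 × 5.67×10⁻⁸))^(1/4) = (7.02×10^9)^(1/4).
T = 289 K.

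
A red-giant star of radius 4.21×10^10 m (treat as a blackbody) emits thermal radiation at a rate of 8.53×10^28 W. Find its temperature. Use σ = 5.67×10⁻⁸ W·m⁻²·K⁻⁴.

T ≈ 2870 K

A = 4πr² = 4π × (4.21×10^10)² = 2.23×10^22 m².
From P = σAT⁴, T = (P / σA)^(1/4) = (8.53×10^28 / (5.67×10⁻⁸ × 2.23×10^22))^(1/4).
T = (6.75×10^13)^(1/4) = 2870 K.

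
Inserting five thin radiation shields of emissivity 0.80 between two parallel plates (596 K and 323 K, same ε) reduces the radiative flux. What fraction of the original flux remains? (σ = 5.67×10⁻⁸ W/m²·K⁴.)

ratio ≈ 0.167

With N identical shields there are N+1 = 6 gaps in series, each with the same radiative resistance, so the flux falls to 1/(N+1) of its unshielded value.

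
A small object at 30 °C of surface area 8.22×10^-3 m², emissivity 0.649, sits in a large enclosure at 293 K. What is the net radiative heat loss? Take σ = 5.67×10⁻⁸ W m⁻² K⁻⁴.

Q ≈ 0.320 W

Convert: 30 °C = 303 K.
Q = εσA(T⁴ − T_s⁴). T⁴ − T_s⁴ = (303)⁴ − (293)⁴ = 8.43×10^9 − 7.37×10^9 = 1.06×10^9 K⁴.
Q = 0.649 × 5.67×10⁻⁸ × 8.22×10^-3 × 1.06×10^9 = 0.320 W.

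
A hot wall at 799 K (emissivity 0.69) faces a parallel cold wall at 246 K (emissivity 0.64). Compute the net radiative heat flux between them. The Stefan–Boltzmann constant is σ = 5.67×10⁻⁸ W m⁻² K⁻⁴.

For two large parallel gray plates, q = σ(T₁⁴ − T₂⁴) / (1/ε₁ + 1/ε₂ − 1).
1/ε₁ + 1/ε₂ − 1 = 1/0.69 + 1/0.64 − 1 = 2.012.
T₁⁴ − T₂⁴ = 4.08×10^11 − 3.66×10^9 = 4.04×10^11 K⁴.
q = 5.67×10⁻⁸ × 4.04×10^11 / 2.012 = 11400 W/m².

q ≈ 11400 W/m²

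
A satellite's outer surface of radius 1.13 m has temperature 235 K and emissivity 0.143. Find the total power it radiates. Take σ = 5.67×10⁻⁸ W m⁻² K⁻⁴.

A = 4πr² = 4π × (1.13)² = 16.0 m².
P = εσAT⁴ = 0.143 × 5.67×10⁻⁸ × 16.0 × (235)⁴ = 0.143 × 5.67×10⁻⁸ × 16.0 × 3.05×10^9.
P = 397 W.

P ≈ 397 W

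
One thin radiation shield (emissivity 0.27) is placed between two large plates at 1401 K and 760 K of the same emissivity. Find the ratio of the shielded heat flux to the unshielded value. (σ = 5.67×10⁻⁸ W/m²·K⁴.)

With N identical shields there are N+1 = 2 gaps in series, each with the same radiative resistance, so the flux falls to 1/(N+1) of its unshielded value.

ratio ≈ 0.500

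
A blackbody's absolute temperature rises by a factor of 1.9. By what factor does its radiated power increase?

P ∝ T⁴, so the power scales as (1.9)⁴ = 13.0.

factor ≈ 13.0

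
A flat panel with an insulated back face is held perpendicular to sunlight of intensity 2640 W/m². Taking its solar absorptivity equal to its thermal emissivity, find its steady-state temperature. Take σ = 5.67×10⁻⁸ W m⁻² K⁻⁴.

Absorbed flux αS = emitted flux εσT⁴ (one radiating face); with α = ε, T = (S/σ)^(1/4).
T = (2640 / 5.67×10⁻⁸)^(1/4) = (4.66×10^10)^(1/4).
T = 465 K.

T ≈ 465 K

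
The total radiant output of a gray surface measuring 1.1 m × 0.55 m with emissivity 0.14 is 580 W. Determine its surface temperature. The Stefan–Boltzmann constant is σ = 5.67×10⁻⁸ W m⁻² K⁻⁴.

T ≈ 590 K

A = 1.1 × 0.55 = 0.605 m².
From P = εσAT⁴, T = (P / εσA)^(1/4) = (580 / (0.14 × 5.67×10⁻⁸ × 0.605))^(1/4).
T = (1.21×10^11)^(1/4) = 590 K.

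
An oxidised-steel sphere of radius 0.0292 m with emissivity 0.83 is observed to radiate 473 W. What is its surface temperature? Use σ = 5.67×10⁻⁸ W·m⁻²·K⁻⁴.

A = 4πr² = 4π × (0.0292)² = 0.0107 m².
From P = εσAT⁴, T = (P / εσA)^(1/4) = (473 / (0.83 × 5.67×10⁻⁸ × 0.0107))^(1/4).
T = (9.38×10^11)^(1/4) = 984 K.

T ≈ 984 K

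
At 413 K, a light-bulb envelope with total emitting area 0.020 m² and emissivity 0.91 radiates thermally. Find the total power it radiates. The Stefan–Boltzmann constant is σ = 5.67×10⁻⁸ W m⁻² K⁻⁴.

P ≈ 30.0 W

Stefan–Boltzmann: P = εσAT⁴ = 0.91 × 5.67×10⁻⁸ × 0.0200 × (413)⁴ = 0.91 × 5.67×10⁻⁸ × 0.0200 × 2.91×10^10.
P = 30.0 W.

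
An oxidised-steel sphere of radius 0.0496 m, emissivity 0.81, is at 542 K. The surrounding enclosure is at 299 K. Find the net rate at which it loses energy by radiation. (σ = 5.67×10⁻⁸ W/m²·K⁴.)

A = 4πr² = 4π × (0.0496)² = 0.0309 m².
Q = εσA(T⁴ − T_s⁴). T⁴ − T_s⁴ = (542)⁴ − (299)⁴ = 8.63×10^10 − 7.99×10^9 = 7.83×10^10 K⁴.
Q = 0.81 × 5.67×10⁻⁸ × 0.0309 × 7.83×10^10 = 111 W.

Q ≈ 111 W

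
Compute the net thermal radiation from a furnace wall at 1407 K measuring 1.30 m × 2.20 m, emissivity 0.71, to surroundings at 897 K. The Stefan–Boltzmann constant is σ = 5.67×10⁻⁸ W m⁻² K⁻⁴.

Q ≈ 3.77×10^5 W

A = 1.30 × 2.20 = 2.86 m².
Q = εσA(T⁴ − T_s⁴). T⁴ − T_s⁴ = (1407)⁴ − (897)⁴ = 3.92×10^12 − 6.47×10^11 = 3.27×10^12 K⁴.
Q = 0.71 × 5.67×10⁻⁸ × 2.86 × 3.27×10^12 = 3.77×10^5 W.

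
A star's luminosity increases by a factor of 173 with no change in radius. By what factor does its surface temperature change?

P ∝ T⁴ ⇒ T ∝ P^(1/4), so T scales by (173)^(1/4) = 3.63.

factor ≈ 3.63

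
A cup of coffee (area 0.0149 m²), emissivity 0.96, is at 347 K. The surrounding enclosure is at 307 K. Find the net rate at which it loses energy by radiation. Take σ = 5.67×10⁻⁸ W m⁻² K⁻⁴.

Q ≈ 4.55 W

Q = εσA(T⁴ − T_s⁴). T⁴ − T_s⁴ = (347)⁴ − (307)⁴ = 1.45×10^10 − 8.88×10^9 = 5.62×10^9 K⁴.
Q = 0.96 × 5.67×10⁻⁸ × 0.0149 × 5.62×10^9 = 4.55 W.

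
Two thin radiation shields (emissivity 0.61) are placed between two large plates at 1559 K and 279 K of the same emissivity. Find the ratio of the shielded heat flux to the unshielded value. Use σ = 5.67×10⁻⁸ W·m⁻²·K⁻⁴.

ratio ≈ 0.333

With N identical shields there are N+1 = 3 gaps in series, each with the same radiative resistance, so the flux falls to 1/(N+1) of its unshielded value.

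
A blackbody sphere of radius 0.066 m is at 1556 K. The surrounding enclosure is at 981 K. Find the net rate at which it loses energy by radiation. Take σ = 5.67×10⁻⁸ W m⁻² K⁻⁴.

Q ≈ 15300 W

A = 4πr² = 4π × (0.066)² = 0.0547 m².
Q = σA(T⁴ − T_s⁴). T⁴ − T_s⁴ = (1556)⁴ − (981)⁴ = 5.86×10^12 − 9.26×10^11 = 4.94×10^12 K⁴.
Q = 5.67×10⁻⁸ × 0.0547 × 4.94×10^12 = 15300 W.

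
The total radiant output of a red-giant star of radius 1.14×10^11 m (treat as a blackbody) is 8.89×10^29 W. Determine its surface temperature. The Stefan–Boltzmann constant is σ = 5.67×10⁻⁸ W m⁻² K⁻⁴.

T ≈ 3130 K

A = 4πr² = 4π × (1.14×10^11)² = 1.63×10^23 m².
From P = σAT⁴, T = (P / σA)^(1/4) = (8.89×10^29 / (5.67×10⁻⁸ × 1.63×10^23))^(1/4).
T = (9.60×10^13)^(1/4) = 3130 K.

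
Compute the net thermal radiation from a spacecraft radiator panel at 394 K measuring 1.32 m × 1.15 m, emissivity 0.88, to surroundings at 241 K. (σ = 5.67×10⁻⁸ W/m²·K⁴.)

Q ≈ 1570 W

A = 1.32 × 1.15 = 1.52 m².
Q = εσA(T⁴ − T_s⁴). T⁴ − T_s⁴ = (394)⁴ − (241)⁴ = 2.41×10^10 − 3.37×10^9 = 2.07×10^10 K⁴.
Q = 0.88 × 5.67×10⁻⁸ × 1.52 × 2.07×10^10 = 1570 W.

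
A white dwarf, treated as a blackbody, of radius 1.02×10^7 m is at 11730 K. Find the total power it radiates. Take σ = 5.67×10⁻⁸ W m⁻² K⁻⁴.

A = 4πr² = 4π × (1.02×10^7)² = 1.31×10^15 m².
P = σAT⁴ = 5.67×10⁻⁸ × 1.31×10^15 × (11730)⁴ = 5.67×10⁻⁸ × 1.31×10^15 × 1.89×10^16.
P = 1.40×10^24 W.

P ≈ 1.40×10^24 W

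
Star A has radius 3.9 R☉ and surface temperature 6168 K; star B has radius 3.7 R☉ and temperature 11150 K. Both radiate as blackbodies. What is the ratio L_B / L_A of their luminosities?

L_B/L_A ≈ 9.61

L = 4πR²σT⁴ ∝ R²T⁴, so L_B/L_A = (3.7/3.9)² × (11150/6168)⁴ = 0.900 × 10.7 = 9.61.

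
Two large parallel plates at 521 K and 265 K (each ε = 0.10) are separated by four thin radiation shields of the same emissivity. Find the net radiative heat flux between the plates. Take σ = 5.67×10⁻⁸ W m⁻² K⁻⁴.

q ≈ 41.0 W/m²

Each of the 5 gaps contributes resistance (2/ε − 1) = 2/0.10 − 1 = 19.00; total = 95.00.
q = σ(T₁⁴ − T₂⁴) / 95.00 = 5.67×10⁻⁸ × 6.87×10^10 / 95.00 = 41.0 W/m².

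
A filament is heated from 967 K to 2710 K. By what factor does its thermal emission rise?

P ∝ T⁴, so the ratio is (2710/967)⁴ = (2.802)⁴ = 61.7.

ratio ≈ 61.7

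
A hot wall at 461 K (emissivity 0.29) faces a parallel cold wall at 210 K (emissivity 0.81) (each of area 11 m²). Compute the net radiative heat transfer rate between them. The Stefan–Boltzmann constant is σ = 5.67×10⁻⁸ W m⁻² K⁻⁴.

Q ≈ 7320 W

For two large parallel gray plates, q = σ(T₁⁴ − T₂⁴) / (1/ε₁ + 1/ε₂ − 1).
1/ε₁ + 1/ε₂ − 1 = 1/0.29 + 1/0.81 − 1 = 3.683.
T₁⁴ − T₂⁴ = 4.52×10^10 − 1.94×10^9 = 4.32×10^10 K⁴.
q = 5.67×10⁻⁸ × 4.32×10^10 / 3.683 = 665 W/m².
Q = q·A = 665 × 11 = 7320 W.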